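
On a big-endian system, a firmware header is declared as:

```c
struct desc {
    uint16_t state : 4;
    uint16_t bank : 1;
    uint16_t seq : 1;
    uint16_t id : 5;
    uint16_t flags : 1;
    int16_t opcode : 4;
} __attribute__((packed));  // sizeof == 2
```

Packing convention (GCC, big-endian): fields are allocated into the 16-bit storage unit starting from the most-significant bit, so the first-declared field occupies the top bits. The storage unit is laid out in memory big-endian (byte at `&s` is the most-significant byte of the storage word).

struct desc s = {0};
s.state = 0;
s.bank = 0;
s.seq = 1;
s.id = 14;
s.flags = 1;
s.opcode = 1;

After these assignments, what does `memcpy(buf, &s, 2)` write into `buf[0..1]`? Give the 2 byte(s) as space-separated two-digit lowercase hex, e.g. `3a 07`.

05 d1

state:4 = 0 → 0x0 << 12 → word 0x0000
bank:1 = 0 → 0x0 << 11 → word 0x0000
seq:1 = 1 → 0x1 << 10 → word 0x0400
id:5 = 14 → 0xe << 5 → word 0x05c0
flags:1 = 1 → 0x1 << 4 → word 0x05d0
opcode:4 = 1 → 0x1 << 0 → word 0x05d1
word = 0x05d1 → big-endian bytes:
  [0]=0x05  [1]=0xd1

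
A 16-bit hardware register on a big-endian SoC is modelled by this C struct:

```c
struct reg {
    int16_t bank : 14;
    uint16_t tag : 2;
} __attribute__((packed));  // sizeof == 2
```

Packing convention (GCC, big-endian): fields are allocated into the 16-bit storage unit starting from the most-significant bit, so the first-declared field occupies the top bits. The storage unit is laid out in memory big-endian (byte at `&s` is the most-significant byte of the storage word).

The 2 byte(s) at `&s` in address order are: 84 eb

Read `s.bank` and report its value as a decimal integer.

-7878

[0]=0x84 [1]=0xeb (big-endian) → word 0x84eb
bank:14 @ bit 2 → (0x84eb>>2)&0x3fff = 0x213a  ←
tag:2 @ bit 0 → (0x84eb>>0)&0x3 = 0x3
bank signed 14b, MSB=1: 8506 - 16384 = -7878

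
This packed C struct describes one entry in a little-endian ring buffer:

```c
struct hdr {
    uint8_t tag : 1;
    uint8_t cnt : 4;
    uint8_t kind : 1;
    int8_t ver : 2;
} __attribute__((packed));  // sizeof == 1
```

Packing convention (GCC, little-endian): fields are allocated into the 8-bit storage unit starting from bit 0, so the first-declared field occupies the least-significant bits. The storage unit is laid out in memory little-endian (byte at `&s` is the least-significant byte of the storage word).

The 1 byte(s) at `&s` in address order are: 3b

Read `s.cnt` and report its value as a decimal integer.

[0]=0x3b (little-endian) → word 0x3b
tag [0+:1] = (word>>0) & 0x1 = 1
cnt [1+:4] = (word>>1) & 0xf = 13  ←
kind [5+:1] = (word>>5) & 0x1 = 1
ver [6+:2] = (word>>6) & 0x3 = 0

13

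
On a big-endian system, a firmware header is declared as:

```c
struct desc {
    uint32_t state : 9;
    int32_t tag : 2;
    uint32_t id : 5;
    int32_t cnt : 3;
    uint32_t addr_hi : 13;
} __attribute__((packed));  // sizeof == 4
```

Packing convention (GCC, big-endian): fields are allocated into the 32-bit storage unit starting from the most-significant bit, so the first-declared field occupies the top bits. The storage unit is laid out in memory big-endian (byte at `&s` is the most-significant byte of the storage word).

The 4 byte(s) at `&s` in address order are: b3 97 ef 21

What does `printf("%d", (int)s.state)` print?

359

[0]=0xb3 [1]=0x97 [2]=0xef [3]=0x21 (big-endian) → word 0xb397ef21
state:9 @ bit 23 → (0xb397ef21>>23)&0x1ff = 0x167  ←
tag:2 @ bit 21 → (0xb397ef21>>21)&0x3 = 0x0
id:5 @ bit 16 → (0xb397ef21>>16)&0x1f = 0x17
cnt:3 @ bit 13 → (0xb397ef21>>13)&0x7 = 0x7
addr_hi:13 @ bit 0 → (0xb397ef21>>0)&0x1fff = 0xf21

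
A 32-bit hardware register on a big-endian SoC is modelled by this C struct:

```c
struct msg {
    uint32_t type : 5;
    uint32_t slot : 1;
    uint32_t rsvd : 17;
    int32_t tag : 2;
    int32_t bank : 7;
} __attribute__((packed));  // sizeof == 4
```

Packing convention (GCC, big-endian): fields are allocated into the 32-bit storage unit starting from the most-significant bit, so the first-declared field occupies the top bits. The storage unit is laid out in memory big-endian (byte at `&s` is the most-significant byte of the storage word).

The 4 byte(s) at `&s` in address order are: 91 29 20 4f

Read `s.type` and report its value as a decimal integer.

[0]=0x91 [1]=0x29 [2]=0x20 [3]=0x4f (big-endian) → word 0x9129204f
type:5 @ bit 27 → (0x9129204f>>27)&0x1f = 0x12  ←
slot:1 @ bit 26 → (0x9129204f>>26)&0x1 = 0x0
rsvd:17 @ bit 9 → (0x9129204f>>9)&0x1ffff = 0x9490
tag:2 @ bit 7 → (0x9129204f>>7)&0x3 = 0x0
bank:7 @ bit 0 → (0x9129204f>>0)&0x7f = 0x4f

18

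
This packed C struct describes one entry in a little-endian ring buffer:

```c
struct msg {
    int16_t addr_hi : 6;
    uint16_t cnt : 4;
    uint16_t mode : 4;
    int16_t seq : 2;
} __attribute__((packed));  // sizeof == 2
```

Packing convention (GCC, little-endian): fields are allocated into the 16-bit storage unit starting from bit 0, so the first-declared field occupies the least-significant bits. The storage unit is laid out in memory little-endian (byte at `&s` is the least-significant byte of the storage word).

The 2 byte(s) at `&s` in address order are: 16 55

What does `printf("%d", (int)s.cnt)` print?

[0]=0x16 [1]=0x55 (little-endian) → word 0x5516
addr_hi [0+:6] = (word>>0) & 0x3f = 22
cnt [6+:4] = (word>>6) & 0xf = 4  ←
mode [10+:4] = (word>>10) & 0xf = 5
seq [14+:2] = (word>>14) & 0x3 = 1

4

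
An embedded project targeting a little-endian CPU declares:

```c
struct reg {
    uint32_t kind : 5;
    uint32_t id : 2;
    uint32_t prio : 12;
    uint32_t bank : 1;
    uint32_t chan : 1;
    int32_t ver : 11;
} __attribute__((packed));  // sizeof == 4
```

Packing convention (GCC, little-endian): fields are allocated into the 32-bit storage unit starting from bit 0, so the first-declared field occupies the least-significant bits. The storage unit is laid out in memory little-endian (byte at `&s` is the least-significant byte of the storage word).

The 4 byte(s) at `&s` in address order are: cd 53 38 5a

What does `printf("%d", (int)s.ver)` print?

721

[0]=0xcd [1]=0x53 [2]=0x38 [3]=0x5a (little-endian) → word 0x5a3853cd
kind [0+:5] = (word>>0) & 0x1f = 13
id [5+:2] = (word>>5) & 0x3 = 2
prio [7+:12] = (word>>7) & 0xfff = 167
bank [19+:1] = (word>>19) & 0x1 = 1
chan [20+:1] = (word>>20) & 0x1 = 1
ver [21+:11] = (word>>21) & 0x7ff = 721  ←
ver signed 11b, MSB=0: value = 721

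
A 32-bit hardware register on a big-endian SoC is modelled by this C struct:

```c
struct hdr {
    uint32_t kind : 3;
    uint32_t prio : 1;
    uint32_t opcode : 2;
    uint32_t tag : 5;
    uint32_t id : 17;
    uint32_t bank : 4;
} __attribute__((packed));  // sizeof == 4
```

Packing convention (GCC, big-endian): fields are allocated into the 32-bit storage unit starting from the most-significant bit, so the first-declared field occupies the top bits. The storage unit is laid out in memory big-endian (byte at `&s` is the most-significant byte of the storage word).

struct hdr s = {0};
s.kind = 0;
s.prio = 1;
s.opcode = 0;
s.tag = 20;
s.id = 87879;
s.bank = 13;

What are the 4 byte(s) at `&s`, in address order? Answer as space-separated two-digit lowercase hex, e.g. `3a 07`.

12 95 74 7d

kind (3b) val=0 bits=0x0 at bit 29: 0x00000000
prio (1b) val=1 bits=0x1 at bit 28: 0x10000000
opcode (2b) val=0 bits=0x0 at bit 26: 0x10000000
tag (5b) val=20 bits=0x14 at bit 21: 0x12800000
id (17b) val=87879 bits=0x15747 at bit 4: 0x12957470
bank (4b) val=13 bits=0xd at bit 0: 0x1295747d
word = 0x1295747d → big-endian bytes:
  [0]=0x12  [1]=0x95  [2]=0x74  [3]=0x7d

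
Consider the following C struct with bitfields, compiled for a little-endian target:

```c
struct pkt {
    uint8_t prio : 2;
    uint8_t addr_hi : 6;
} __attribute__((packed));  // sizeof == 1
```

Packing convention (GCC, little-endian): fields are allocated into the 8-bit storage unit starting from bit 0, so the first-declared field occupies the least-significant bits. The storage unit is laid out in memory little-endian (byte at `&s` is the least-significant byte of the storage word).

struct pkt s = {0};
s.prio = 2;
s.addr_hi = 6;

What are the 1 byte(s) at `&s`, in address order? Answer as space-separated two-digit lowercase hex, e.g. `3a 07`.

prio (2b) val=2 bits=0x2 at bit 0: 0x02
addr_hi (6b) val=6 bits=0x6 at bit 2: 0x1a
word = 0x1a → little-endian bytes:
  [0]=0x1a

1a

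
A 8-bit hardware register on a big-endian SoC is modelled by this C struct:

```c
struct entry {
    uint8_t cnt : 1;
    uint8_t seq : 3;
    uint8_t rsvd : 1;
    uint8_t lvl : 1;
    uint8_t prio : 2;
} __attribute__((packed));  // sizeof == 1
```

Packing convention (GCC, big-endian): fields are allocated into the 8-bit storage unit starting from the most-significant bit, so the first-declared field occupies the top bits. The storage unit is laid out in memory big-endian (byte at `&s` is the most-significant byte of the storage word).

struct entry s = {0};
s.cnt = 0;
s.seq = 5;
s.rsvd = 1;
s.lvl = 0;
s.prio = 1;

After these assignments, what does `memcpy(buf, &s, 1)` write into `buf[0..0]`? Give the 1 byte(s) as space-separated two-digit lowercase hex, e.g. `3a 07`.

cnt (1b) val=0 bits=0x0 at bit 7: 0x00
seq (3b) val=5 bits=0x5 at bit 4: 0x50
rsvd (1b) val=1 bits=0x1 at bit 3: 0x58
lvl (1b) val=0 bits=0x0 at bit 2: 0x58
prio (2b) val=1 bits=0x1 at bit 0: 0x59
word = 0x59 → big-endian bytes:
  [0]=0x59

59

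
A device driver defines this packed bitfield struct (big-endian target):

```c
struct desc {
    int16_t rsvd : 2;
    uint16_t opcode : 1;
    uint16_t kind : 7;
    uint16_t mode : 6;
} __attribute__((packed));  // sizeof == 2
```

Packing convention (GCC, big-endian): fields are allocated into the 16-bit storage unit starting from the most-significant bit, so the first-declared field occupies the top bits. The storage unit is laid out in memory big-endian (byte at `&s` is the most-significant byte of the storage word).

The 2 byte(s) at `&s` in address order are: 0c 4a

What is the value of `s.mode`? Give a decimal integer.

[0]=0x0c [1]=0x4a (big-endian) → word 0x0c4a
rsvd:2 @ bit 14 → (0x0c4a>>14)&0x3 = 0x0
opcode:1 @ bit 13 → (0x0c4a>>13)&0x1 = 0x0
kind:7 @ bit 6 → (0x0c4a>>6)&0x7f = 0x31
mode:6 @ bit 0 → (0x0c4a>>0)&0x3f = 0xa  ←

10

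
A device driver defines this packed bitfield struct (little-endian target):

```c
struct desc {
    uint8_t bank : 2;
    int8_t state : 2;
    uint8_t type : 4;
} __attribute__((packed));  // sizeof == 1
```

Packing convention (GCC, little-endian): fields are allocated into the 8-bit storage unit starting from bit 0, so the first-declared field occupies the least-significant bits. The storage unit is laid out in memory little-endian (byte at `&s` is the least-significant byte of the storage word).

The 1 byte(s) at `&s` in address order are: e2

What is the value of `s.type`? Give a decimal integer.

14

[0]=0xe2 (little-endian) → word 0xe2
bank [0+:2] = (word>>0) & 0x3 = 2
state [2+:2] = (word>>2) & 0x3 = 0
type [4+:4] = (word>>4) & 0xf = 14  ←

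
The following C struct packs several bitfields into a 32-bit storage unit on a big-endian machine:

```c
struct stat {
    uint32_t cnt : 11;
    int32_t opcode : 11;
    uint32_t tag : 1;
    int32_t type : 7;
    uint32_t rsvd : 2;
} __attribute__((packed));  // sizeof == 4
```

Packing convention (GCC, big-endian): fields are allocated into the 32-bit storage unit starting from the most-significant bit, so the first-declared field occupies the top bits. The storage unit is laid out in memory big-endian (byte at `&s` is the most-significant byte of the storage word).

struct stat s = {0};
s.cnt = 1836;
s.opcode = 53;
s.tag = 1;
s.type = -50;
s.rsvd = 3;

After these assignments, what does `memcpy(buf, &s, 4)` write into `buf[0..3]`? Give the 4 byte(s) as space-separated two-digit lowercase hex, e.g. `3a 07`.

e5 80 d7 3b

cnt (11b) val=1836 bits=0x72c at bit 21: 0xe5800000
opcode (11b) val=53 bits=0x35 at bit 10: 0xe580d400
tag (1b) val=1 bits=0x1 at bit 9: 0xe580d600
type (7b) val=-50 bits=0x4e at bit 2: 0xe580d738
rsvd (2b) val=3 bits=0x3 at bit 0: 0xe580d73b
word = 0xe580d73b → big-endian bytes:
  [0]=0xe5  [1]=0x80  [2]=0xd7  [3]=0x3b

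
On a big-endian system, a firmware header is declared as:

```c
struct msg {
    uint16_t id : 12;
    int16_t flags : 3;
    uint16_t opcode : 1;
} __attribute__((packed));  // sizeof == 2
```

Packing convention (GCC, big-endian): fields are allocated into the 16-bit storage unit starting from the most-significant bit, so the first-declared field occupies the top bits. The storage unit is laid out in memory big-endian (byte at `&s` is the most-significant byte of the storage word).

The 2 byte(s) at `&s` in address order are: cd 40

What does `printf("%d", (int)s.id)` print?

3284

[0]=0xcd [1]=0x40 (big-endian) → word 0xcd40
id:12 @ bit 4 → (0xcd40>>4)&0xfff = 0xcd4  ←
flags:3 @ bit 1 → (0xcd40>>1)&0x7 = 0x0
opcode:1 @ bit 0 → (0xcd40>>0)&0x1 = 0x0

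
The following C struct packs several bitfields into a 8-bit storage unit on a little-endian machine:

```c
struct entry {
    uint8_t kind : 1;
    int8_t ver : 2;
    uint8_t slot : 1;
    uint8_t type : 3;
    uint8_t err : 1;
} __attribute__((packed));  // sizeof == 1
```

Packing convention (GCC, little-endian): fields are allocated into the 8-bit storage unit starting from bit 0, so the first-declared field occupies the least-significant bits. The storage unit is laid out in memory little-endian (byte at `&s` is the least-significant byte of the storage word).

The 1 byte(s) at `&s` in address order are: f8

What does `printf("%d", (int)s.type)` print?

[0]=0xf8 (little-endian) → word 0xf8
kind:1 @ bit 0 → (0xf8>>0)&0x1 = 0x0
ver:2 @ bit 1 → (0xf8>>1)&0x3 = 0x0
slot:1 @ bit 3 → (0xf8>>3)&0x1 = 0x1
type:3 @ bit 4 → (0xf8>>4)&0x7 = 0x7  ←
err:1 @ bit 7 → (0xf8>>7)&0x1 = 0x1

7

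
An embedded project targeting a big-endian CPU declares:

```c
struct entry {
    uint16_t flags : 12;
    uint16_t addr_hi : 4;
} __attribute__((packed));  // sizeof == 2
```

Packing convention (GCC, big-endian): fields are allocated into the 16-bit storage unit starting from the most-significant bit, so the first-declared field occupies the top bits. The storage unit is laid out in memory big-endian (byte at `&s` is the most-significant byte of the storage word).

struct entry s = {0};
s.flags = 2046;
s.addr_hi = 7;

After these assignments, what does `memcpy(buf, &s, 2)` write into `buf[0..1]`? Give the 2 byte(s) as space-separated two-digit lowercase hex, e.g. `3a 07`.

flags (12b) val=2046 bits=0x7fe at bit 4: 0x7fe0
addr_hi (4b) val=7 bits=0x7 at bit 0: 0x7fe7
word = 0x7fe7 → big-endian bytes:
  [0]=0x7f  [1]=0xe7

7f e7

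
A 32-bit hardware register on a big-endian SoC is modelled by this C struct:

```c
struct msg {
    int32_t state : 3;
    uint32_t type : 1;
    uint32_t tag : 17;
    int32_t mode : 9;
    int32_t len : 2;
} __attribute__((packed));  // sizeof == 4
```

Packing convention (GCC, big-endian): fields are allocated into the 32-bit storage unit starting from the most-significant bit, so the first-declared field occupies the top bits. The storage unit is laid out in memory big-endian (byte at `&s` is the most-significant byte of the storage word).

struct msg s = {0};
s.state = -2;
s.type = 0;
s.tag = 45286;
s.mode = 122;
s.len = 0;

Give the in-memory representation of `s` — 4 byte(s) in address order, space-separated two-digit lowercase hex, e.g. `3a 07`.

[29+:3] state=-2 & 0x7 = 0x6; word=0xc0000000
[28+:1] type=0 & 0x1 = 0x0; word=0xc0000000
[11+:17] tag=45286 & 0x1ffff = 0xb0e6; word=0xc5873000
[2+:9] mode=122 & 0x1ff = 0x7a; word=0xc58731e8
[0+:2] len=0 & 0x3 = 0x0; word=0xc58731e8
word = 0xc58731e8 → big-endian bytes:
  [0]=0xc5  [1]=0x87  [2]=0x31  [3]=0xe8

c5 87 31 e8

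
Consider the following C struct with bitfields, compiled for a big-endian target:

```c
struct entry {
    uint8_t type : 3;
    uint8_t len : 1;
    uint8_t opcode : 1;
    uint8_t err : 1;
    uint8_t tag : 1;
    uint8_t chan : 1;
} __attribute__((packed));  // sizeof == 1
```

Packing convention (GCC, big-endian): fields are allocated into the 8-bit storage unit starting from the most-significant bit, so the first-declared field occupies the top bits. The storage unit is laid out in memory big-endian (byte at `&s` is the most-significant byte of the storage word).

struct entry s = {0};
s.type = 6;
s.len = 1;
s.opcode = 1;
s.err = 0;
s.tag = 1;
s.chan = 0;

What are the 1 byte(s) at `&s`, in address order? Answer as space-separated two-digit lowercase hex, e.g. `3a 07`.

type (3b) val=6 bits=0x6 at bit 5: 0xc0
len (1b) val=1 bits=0x1 at bit 4: 0xd0
opcode (1b) val=1 bits=0x1 at bit 3: 0xd8
err (1b) val=0 bits=0x0 at bit 2: 0xd8
tag (1b) val=1 bits=0x1 at bit 1: 0xda
chan (1b) val=0 bits=0x0 at bit 0: 0xda
word = 0xda → big-endian bytes:
  [0]=0xda

da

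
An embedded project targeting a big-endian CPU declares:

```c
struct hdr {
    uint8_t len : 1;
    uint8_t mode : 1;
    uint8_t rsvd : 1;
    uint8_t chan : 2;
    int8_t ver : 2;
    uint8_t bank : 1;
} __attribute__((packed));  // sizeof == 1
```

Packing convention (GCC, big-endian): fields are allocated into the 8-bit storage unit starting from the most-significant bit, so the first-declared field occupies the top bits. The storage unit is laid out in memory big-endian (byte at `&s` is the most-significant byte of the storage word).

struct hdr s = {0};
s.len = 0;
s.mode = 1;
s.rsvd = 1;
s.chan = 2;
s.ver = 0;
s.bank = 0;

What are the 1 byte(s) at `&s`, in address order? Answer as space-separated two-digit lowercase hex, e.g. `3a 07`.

70

len:1 = 0 → 0x0 << 7 → word 0x00
mode:1 = 1 → 0x1 << 6 → word 0x40
rsvd:1 = 1 → 0x1 << 5 → word 0x60
chan:2 = 2 → 0x2 << 3 → word 0x70
ver:2 = 0 → 0x0 << 1 → word 0x70
bank:1 = 0 → 0x0 << 0 → word 0x70
word = 0x70 → big-endian bytes:
  [0]=0x70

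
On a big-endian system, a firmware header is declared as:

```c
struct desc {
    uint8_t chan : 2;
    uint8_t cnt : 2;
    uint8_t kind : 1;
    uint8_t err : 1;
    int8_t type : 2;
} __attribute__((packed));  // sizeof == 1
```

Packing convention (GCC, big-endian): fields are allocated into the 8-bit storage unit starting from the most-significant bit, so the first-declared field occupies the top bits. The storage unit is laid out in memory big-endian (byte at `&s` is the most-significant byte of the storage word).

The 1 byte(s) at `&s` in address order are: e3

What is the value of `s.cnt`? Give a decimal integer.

[0]=0xe3 (big-endian) → word 0xe3
chan:2 @ bit 6 → (0xe3>>6)&0x3 = 0x3
cnt:2 @ bit 4 → (0xe3>>4)&0x3 = 0x2  ←
kind:1 @ bit 3 → (0xe3>>3)&0x1 = 0x0
err:1 @ bit 2 → (0xe3>>2)&0x1 = 0x0
type:2 @ bit 0 → (0xe3>>0)&0x3 = 0x3

2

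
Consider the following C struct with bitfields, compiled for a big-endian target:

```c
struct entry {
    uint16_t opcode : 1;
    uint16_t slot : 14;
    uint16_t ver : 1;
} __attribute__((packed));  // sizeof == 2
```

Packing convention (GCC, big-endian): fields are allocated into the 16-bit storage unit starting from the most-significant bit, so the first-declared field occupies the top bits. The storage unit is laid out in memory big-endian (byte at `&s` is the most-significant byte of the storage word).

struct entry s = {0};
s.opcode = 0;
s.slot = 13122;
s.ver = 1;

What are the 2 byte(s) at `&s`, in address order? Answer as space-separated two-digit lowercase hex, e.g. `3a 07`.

66 85

[15+:1] opcode=0 & 0x1 = 0x0; word=0x0000
[1+:14] slot=13122 & 0x3fff = 0x3342; word=0x6684
[0+:1] ver=1 & 0x1 = 0x1; word=0x6685
word = 0x6685 → big-endian bytes:
  [0]=0x66  [1]=0x85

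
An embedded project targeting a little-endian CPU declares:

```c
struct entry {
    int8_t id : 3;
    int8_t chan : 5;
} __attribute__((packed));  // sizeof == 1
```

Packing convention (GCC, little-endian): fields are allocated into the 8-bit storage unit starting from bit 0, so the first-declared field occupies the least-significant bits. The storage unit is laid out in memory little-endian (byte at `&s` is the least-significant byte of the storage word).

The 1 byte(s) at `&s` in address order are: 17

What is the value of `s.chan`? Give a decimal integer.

[0]=0x17 (little-endian) → word 0x17
id:3 @ bit 0 → (0x17>>0)&0x7 = 0x7
chan:5 @ bit 3 → (0x17>>3)&0x1f = 0x2  ←
chan signed 5b, MSB=0: value = 2

2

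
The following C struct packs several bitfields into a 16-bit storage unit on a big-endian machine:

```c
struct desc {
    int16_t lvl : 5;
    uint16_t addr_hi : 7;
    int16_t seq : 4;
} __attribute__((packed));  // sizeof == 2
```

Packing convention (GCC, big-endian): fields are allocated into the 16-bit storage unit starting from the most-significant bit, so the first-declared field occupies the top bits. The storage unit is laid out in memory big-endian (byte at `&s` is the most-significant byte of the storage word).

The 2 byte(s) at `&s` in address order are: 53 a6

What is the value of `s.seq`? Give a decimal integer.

[0]=0x53 [1]=0xa6 (big-endian) → word 0x53a6
lvl [11+:5] = (word>>11) & 0x1f = 10
addr_hi [4+:7] = (word>>4) & 0x7f = 58
seq [0+:4] = (word>>0) & 0xf = 6  ←
seq signed 4b, MSB=0: value = 6

6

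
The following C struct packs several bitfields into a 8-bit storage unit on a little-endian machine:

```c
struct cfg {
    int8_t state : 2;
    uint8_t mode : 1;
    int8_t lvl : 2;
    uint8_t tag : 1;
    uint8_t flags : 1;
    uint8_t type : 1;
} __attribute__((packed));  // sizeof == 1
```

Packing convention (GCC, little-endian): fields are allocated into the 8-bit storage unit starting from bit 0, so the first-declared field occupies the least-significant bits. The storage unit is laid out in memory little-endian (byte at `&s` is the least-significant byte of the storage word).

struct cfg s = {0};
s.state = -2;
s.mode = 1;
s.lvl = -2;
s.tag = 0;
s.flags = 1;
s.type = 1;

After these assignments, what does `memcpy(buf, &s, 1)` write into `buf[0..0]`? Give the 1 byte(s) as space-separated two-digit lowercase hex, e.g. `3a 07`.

d6

state (2b) val=-2 bits=0x2 at bit 0: 0x02
mode (1b) val=1 bits=0x1 at bit 2: 0x06
lvl (2b) val=-2 bits=0x2 at bit 3: 0x16
tag (1b) val=0 bits=0x0 at bit 5: 0x16
flags (1b) val=1 bits=0x1 at bit 6: 0x56
type (1b) val=1 bits=0x1 at bit 7: 0xd6
word = 0xd6 → little-endian bytes:
  [0]=0xd6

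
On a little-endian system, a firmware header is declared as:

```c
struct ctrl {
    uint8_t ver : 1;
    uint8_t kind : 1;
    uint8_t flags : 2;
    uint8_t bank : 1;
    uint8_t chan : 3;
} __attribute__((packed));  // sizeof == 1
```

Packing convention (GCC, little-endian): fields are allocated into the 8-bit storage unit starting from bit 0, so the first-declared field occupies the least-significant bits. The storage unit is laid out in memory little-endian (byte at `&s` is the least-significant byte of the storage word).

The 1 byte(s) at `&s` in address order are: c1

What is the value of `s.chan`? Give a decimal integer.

[0]=0xc1 (little-endian) → word 0xc1
ver [0+:1] = (word>>0) & 0x1 = 1
kind [1+:1] = (word>>1) & 0x1 = 0
flags [2+:2] = (word>>2) & 0x3 = 0
bank [4+:1] = (word>>4) & 0x1 = 0
chan [5+:3] = (word>>5) & 0x7 = 6  ←

6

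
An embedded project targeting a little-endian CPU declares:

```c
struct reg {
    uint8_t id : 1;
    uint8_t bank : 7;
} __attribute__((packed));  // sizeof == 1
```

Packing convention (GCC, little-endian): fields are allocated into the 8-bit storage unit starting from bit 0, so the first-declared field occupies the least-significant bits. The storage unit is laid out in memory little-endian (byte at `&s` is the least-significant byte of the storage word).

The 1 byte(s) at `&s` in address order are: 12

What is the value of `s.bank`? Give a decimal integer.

9

[0]=0x12 (little-endian) → word 0x12
id [0+:1] = (word>>0) & 0x1 = 0
bank [1+:7] = (word>>1) & 0x7f = 9  ←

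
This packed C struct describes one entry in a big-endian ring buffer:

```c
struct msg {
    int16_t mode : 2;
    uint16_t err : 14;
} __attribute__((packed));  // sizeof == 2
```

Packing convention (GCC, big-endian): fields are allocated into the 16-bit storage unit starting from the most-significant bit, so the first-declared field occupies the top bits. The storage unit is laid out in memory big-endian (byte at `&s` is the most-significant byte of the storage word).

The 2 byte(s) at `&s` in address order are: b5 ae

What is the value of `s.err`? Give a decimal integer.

[0]=0xb5 [1]=0xae (big-endian) → word 0xb5ae
mode:2 @ bit 14 → (0xb5ae>>14)&0x3 = 0x2
err:14 @ bit 0 → (0xb5ae>>0)&0x3fff = 0x35ae  ←

13742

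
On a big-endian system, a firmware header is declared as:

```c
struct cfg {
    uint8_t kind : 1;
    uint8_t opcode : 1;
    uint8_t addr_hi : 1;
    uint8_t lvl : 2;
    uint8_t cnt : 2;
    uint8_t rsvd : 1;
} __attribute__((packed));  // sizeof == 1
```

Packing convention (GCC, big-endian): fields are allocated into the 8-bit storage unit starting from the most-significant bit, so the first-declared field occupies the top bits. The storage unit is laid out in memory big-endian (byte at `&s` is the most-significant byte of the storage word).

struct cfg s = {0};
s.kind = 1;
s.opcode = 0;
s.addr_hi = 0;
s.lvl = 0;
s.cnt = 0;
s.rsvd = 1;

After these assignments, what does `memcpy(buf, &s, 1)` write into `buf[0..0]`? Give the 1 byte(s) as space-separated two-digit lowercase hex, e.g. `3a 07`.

kind:1 = 1 → 0x1 << 7 → word 0x80
opcode:1 = 0 → 0x0 << 6 → word 0x80
addr_hi:1 = 0 → 0x0 << 5 → word 0x80
lvl:2 = 0 → 0x0 << 3 → word 0x80
cnt:2 = 0 → 0x0 << 1 → word 0x80
rsvd:1 = 1 → 0x1 << 0 → word 0x81
word = 0x81 → big-endian bytes:
  [0]=0x81

81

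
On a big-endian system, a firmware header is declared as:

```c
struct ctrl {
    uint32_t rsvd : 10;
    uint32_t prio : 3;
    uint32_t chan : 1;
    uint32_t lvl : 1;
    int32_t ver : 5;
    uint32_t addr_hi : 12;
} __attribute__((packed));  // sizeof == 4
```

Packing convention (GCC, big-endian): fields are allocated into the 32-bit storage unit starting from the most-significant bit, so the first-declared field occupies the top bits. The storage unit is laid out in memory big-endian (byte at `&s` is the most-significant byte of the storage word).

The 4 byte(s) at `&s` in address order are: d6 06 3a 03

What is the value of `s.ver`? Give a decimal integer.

3

[0]=0xd6 [1]=0x06 [2]=0x3a [3]=0x03 (big-endian) → word 0xd6063a03
rsvd:10 @ bit 22 → (0xd6063a03>>22)&0x3ff = 0x358
prio:3 @ bit 19 → (0xd6063a03>>19)&0x7 = 0x0
chan:1 @ bit 18 → (0xd6063a03>>18)&0x1 = 0x1
lvl:1 @ bit 17 → (0xd6063a03>>17)&0x1 = 0x1
ver:5 @ bit 12 → (0xd6063a03>>12)&0x1f = 0x3  ←
addr_hi:12 @ bit 0 → (0xd6063a03>>0)&0xfff = 0xa03
ver signed 5b, MSB=0: value = 3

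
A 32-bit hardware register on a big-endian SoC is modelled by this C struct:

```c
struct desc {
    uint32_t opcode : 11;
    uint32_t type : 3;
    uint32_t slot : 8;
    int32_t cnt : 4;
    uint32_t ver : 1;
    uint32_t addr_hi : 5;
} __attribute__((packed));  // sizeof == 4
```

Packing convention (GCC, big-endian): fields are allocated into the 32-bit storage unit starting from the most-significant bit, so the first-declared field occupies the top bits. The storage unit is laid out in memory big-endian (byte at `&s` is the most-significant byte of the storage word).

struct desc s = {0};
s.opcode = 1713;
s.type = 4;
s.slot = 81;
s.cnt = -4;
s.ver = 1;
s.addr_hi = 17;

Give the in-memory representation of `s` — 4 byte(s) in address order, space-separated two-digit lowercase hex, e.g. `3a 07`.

[21+:11] opcode=1713 & 0x7ff = 0x6b1; word=0xd6200000
[18+:3] type=4 & 0x7 = 0x4; word=0xd6300000
[10+:8] slot=81 & 0xff = 0x51; word=0xd6314400
[6+:4] cnt=-4 & 0xf = 0xc; word=0xd6314700
[5+:1] ver=1 & 0x1 = 0x1; word=0xd6314720
[0+:5] addr_hi=17 & 0x1f = 0x11; word=0xd6314731
word = 0xd6314731 → big-endian bytes:
  [0]=0xd6  [1]=0x31  [2]=0x47  [3]=0x31

d6 31 47 31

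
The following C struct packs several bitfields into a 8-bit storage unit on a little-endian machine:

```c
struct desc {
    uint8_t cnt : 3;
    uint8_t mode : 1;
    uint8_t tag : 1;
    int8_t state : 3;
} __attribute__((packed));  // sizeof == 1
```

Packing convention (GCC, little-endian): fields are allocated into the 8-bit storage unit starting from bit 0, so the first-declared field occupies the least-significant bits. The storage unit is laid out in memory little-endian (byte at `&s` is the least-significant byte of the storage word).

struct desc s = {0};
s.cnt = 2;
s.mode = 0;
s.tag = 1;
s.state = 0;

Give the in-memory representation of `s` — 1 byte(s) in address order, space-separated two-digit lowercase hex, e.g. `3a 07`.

[0+:3] cnt=2 & 0x7 = 0x2; word=0x02
[3+:1] mode=0 & 0x1 = 0x0; word=0x02
[4+:1] tag=1 & 0x1 = 0x1; word=0x12
[5+:3] state=0 & 0x7 = 0x0; word=0x12
word = 0x12 → little-endian bytes:
  [0]=0x12

12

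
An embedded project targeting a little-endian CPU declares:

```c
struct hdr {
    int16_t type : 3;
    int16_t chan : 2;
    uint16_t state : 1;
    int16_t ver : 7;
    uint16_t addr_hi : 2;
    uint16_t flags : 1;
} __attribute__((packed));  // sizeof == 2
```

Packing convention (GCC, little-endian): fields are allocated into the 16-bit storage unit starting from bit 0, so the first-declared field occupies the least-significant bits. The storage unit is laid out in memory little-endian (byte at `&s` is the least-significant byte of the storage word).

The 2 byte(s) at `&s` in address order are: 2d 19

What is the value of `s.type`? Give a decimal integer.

[0]=0x2d [1]=0x19 (little-endian) → word 0x192d
type:3 @ bit 0 → (0x192d>>0)&0x7 = 0x5  ←
chan:2 @ bit 3 → (0x192d>>3)&0x3 = 0x1
state:1 @ bit 5 → (0x192d>>5)&0x1 = 0x1
ver:7 @ bit 6 → (0x192d>>6)&0x7f = 0x64
addr_hi:2 @ bit 13 → (0x192d>>13)&0x3 = 0x0
flags:1 @ bit 15 → (0x192d>>15)&0x1 = 0x0
type signed 3b, MSB=1: 5 - 8 = -3

-3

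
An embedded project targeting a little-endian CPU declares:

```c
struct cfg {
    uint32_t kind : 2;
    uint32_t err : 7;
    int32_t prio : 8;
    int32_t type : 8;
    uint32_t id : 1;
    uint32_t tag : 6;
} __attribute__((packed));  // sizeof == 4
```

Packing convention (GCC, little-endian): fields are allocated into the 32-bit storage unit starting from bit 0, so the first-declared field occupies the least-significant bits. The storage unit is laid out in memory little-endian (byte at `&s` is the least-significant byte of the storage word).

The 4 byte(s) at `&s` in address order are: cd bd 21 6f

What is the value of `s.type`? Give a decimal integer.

[0]=0xcd [1]=0xbd [2]=0x21 [3]=0x6f (little-endian) → word 0x6f21bdcd
kind [0+:2] = (word>>0) & 0x3 = 1
err [2+:7] = (word>>2) & 0x7f = 115
prio [9+:8] = (word>>9) & 0xff = 222
type [17+:8] = (word>>17) & 0xff = 144  ←
id [25+:1] = (word>>25) & 0x1 = 1
tag [26+:6] = (word>>26) & 0x3f = 27
type signed 8b, MSB=1: 144 - 256 = -112

-112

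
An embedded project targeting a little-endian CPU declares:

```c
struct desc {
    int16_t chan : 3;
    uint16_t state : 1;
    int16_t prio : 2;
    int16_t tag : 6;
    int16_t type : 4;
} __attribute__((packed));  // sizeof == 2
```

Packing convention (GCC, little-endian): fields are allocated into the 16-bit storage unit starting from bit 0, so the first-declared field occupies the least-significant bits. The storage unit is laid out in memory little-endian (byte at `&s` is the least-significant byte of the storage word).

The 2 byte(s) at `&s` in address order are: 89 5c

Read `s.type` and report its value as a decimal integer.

5

[0]=0x89 [1]=0x5c (little-endian) → word 0x5c89
chan [0+:3] = (word>>0) & 0x7 = 1
state [3+:1] = (word>>3) & 0x1 = 1
prio [4+:2] = (word>>4) & 0x3 = 0
tag [6+:6] = (word>>6) & 0x3f = 50
type [12+:4] = (word>>12) & 0xf = 5  ←
type signed 4b, MSB=0: value = 5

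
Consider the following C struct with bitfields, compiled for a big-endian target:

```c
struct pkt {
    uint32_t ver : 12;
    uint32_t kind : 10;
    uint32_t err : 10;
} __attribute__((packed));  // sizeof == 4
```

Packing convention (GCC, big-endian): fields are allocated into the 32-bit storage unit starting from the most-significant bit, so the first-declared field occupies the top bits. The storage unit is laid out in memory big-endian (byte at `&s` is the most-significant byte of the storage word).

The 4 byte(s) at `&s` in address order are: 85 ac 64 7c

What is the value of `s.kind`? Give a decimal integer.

793

[0]=0x85 [1]=0xac [2]=0x64 [3]=0x7c (big-endian) → word 0x85ac647c
ver [20+:12] = (word>>20) & 0xfff = 2138
kind [10+:10] = (word>>10) & 0x3ff = 793  ←
err [0+:10] = (word>>0) & 0x3ff = 124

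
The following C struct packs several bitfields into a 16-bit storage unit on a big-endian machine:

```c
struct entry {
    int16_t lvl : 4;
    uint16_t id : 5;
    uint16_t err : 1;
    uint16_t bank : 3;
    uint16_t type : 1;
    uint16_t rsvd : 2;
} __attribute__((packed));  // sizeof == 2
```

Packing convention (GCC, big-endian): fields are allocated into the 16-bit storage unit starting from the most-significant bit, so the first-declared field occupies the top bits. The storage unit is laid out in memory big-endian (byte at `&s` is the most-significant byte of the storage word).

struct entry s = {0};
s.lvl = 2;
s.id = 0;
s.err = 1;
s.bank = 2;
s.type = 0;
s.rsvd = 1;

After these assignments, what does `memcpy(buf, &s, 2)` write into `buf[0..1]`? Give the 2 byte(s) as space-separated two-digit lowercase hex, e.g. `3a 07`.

20 51

lvl:4 = 2 → 0x2 << 12 → word 0x2000
id:5 = 0 → 0x0 << 7 → word 0x2000
err:1 = 1 → 0x1 << 6 → word 0x2040
bank:3 = 2 → 0x2 << 3 → word 0x2050
type:1 = 0 → 0x0 << 2 → word 0x2050
rsvd:2 = 1 → 0x1 << 0 → word 0x2051
word = 0x2051 → big-endian bytes:
  [0]=0x20  [1]=0x51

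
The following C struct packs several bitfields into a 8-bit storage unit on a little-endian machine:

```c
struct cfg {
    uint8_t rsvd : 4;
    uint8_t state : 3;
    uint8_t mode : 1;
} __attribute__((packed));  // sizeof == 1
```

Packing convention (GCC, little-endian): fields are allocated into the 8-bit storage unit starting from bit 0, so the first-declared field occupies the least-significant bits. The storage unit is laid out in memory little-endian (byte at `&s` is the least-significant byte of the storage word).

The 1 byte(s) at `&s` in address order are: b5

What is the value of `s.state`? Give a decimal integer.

[0]=0xb5 (little-endian) → word 0xb5
rsvd [0+:4] = (word>>0) & 0xf = 5
state [4+:3] = (word>>4) & 0x7 = 3  ←
mode [7+:1] = (word>>7) & 0x1 = 1

3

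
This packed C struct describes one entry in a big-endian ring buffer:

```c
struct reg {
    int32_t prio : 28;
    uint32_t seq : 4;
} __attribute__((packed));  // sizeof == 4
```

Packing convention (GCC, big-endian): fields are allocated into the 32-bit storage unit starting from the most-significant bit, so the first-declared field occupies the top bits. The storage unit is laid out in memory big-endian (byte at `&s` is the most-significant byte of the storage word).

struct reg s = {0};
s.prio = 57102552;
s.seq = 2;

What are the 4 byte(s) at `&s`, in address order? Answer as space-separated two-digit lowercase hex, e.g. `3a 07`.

36 75 0d 82

prio:28 = 57102552 → 0x36750d8 << 4 → word 0x36750d80
seq:4 = 2 → 0x2 << 0 → word 0x36750d82
word = 0x36750d82 → big-endian bytes:
  [0]=0x36  [1]=0x75  [2]=0x0d  [3]=0x82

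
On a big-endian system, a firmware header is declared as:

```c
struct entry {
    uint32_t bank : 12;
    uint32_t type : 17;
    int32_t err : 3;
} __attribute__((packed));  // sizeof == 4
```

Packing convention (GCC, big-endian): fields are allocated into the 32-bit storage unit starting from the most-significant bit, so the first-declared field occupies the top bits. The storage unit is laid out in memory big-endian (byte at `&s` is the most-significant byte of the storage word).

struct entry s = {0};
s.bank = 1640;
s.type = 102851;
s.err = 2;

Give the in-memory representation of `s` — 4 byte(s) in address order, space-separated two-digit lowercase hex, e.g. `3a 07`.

66 8c 8e 1a

bank (12b) val=1640 bits=0x668 at bit 20: 0x66800000
type (17b) val=102851 bits=0x191c3 at bit 3: 0x668c8e18
err (3b) val=2 bits=0x2 at bit 0: 0x668c8e1a
word = 0x668c8e1a → big-endian bytes:
  [0]=0x66  [1]=0x8c  [2]=0x8e  [3]=0x1a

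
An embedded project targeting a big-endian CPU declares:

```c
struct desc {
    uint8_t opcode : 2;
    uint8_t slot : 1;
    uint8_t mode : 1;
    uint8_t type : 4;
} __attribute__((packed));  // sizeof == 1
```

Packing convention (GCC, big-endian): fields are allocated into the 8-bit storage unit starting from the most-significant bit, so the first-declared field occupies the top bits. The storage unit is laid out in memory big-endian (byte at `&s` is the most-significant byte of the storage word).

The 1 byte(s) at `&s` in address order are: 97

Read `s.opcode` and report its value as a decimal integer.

[0]=0x97 (big-endian) → word 0x97
opcode:2 @ bit 6 → (0x97>>6)&0x3 = 0x2  ←
slot:1 @ bit 5 → (0x97>>5)&0x1 = 0x0
mode:1 @ bit 4 → (0x97>>4)&0x1 = 0x1
type:4 @ bit 0 → (0x97>>0)&0xf = 0x7

2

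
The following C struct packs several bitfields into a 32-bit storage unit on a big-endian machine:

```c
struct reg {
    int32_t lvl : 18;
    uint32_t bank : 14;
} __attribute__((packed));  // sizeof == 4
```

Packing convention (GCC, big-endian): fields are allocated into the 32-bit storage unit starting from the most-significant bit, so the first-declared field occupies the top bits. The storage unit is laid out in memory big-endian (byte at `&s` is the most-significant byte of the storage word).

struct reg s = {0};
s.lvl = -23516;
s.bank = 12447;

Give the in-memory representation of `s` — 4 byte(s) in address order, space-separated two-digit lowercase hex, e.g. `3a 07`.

e9 09 30 9f

lvl (18b) val=-23516 bits=0x3a424 at bit 14: 0xe9090000
bank (14b) val=12447 bits=0x309f at bit 0: 0xe909309f
word = 0xe909309f → big-endian bytes:
  [0]=0xe9  [1]=0x09  [2]=0x30  [3]=0x9f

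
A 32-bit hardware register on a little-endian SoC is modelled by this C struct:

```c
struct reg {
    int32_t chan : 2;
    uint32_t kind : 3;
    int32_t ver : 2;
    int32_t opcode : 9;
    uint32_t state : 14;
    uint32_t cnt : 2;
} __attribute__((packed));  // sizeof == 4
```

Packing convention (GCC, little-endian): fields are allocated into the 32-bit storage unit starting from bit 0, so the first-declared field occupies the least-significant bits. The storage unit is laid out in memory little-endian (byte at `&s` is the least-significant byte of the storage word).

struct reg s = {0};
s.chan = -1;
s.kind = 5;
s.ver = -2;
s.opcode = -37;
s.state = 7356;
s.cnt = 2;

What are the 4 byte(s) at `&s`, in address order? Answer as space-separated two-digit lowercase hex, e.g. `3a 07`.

chan (2b) val=-1 bits=0x3 at bit 0: 0x00000003
kind (3b) val=5 bits=0x5 at bit 2: 0x00000017
ver (2b) val=-2 bits=0x2 at bit 5: 0x00000057
opcode (9b) val=-37 bits=0x1db at bit 7: 0x0000edd7
state (14b) val=7356 bits=0x1cbc at bit 16: 0x1cbcedd7
cnt (2b) val=2 bits=0x2 at bit 30: 0x9cbcedd7
word = 0x9cbcedd7 → little-endian bytes:
  [0]=0xd7  [1]=0xed  [2]=0xbc  [3]=0x9c

d7 ed bc 9c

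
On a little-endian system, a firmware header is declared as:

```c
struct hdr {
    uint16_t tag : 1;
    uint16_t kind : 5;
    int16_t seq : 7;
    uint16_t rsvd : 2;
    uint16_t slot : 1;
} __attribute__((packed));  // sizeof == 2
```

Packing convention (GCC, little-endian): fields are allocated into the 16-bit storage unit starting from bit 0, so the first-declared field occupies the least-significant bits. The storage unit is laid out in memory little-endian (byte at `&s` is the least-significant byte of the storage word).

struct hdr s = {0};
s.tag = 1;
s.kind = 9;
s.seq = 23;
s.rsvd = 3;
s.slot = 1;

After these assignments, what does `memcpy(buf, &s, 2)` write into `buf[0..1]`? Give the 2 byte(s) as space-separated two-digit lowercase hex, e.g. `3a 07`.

tag:1 = 1 → 0x1 << 0 → word 0x0001
kind:5 = 9 → 0x9 << 1 → word 0x0013
seq:7 = 23 → 0x17 << 6 → word 0x05d3
rsvd:2 = 3 → 0x3 << 13 → word 0x65d3
slot:1 = 1 → 0x1 << 15 → word 0xe5d3
word = 0xe5d3 → little-endian bytes:
  [0]=0xd3  [1]=0xe5

d3 e5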